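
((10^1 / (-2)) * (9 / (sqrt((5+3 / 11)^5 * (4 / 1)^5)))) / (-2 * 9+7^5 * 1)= -5445 * sqrt(638) / 104823531776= -0.00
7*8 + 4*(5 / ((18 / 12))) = 208 / 3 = 69.33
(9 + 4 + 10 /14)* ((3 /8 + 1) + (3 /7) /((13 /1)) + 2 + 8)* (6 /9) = 66440 /637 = 104.30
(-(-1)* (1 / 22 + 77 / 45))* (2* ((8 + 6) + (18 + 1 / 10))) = 186073 / 1650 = 112.77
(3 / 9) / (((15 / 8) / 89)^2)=506944 / 675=751.03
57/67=0.85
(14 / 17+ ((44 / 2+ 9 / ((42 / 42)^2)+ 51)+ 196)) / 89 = 3.13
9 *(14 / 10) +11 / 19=1252 / 95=13.18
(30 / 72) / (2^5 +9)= 5 / 492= 0.01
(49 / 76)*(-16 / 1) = -196 / 19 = -10.32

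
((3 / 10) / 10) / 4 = 3 / 400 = 0.01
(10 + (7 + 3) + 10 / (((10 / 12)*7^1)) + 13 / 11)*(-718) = -1265834 / 77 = -16439.40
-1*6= -6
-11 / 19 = -0.58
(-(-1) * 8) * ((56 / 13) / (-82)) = -224 / 533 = -0.42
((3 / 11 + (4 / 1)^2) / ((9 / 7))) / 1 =1253 / 99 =12.66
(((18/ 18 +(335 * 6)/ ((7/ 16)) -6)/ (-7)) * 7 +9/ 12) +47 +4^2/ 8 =-127107/ 28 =-4539.54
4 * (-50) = -200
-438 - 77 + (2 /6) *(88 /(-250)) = -193169 /375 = -515.12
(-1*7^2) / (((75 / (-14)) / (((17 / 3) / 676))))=5831 / 76050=0.08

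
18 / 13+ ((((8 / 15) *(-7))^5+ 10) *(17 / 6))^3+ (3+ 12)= -1279177339171884189053982781568 / 153700755523681640625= -8322518225.84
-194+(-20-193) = -407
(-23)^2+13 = 542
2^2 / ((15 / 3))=4 / 5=0.80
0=0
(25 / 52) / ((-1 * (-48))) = 25 / 2496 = 0.01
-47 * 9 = -423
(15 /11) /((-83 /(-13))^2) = 2535 /75779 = 0.03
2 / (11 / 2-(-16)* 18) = 4 / 587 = 0.01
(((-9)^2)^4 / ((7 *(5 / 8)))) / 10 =172186884 / 175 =983925.05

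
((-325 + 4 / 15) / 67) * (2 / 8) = -4871 / 4020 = -1.21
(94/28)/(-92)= -47/1288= -0.04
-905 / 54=-16.76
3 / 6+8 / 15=1.03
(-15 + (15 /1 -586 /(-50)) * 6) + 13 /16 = 58453 /400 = 146.13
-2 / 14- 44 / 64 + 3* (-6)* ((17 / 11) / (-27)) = 739 / 3696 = 0.20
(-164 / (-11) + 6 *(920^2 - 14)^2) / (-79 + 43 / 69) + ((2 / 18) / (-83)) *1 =-609243043524155797 / 11109384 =-54840398308.69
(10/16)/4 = 5/32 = 0.16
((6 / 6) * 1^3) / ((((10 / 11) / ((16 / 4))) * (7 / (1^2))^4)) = 22 / 12005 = 0.00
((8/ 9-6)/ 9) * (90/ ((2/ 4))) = -920/ 9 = -102.22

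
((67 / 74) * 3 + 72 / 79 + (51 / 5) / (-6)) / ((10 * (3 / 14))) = 197204 / 219225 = 0.90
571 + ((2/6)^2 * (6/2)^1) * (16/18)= 15425/27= 571.30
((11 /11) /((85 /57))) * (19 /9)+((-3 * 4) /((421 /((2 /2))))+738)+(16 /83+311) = 9361155908 /8910465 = 1050.58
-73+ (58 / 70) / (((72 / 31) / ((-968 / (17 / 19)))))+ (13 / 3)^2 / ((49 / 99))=-15781877 / 37485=-421.02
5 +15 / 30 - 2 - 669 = -1331 / 2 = -665.50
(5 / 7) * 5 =25 / 7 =3.57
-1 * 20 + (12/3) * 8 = 12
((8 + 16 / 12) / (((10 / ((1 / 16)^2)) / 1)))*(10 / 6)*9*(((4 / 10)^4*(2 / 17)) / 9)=7 / 382500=0.00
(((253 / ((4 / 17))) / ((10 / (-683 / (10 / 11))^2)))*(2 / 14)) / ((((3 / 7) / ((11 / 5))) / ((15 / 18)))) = 2670477390559 / 72000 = 37089963.76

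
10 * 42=420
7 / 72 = 0.10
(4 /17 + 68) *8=9280 /17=545.88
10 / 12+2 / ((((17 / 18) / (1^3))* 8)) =56 / 51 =1.10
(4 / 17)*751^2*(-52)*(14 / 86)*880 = -722643201280 / 731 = -988567990.81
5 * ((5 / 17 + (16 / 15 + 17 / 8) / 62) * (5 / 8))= 218555 / 202368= 1.08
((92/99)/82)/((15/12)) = 184/20295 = 0.01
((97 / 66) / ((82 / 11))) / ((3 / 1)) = 97 / 1476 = 0.07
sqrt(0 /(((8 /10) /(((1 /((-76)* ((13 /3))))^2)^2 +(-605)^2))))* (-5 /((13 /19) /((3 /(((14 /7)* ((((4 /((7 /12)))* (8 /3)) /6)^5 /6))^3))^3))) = 0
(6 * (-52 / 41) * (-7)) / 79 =2184 / 3239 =0.67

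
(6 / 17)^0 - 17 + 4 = -12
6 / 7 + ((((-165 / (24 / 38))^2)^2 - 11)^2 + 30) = 9954704242842404511359143 / 458752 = 21699533174443717981.30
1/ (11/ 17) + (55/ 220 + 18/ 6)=211/ 44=4.80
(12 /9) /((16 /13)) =13 /12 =1.08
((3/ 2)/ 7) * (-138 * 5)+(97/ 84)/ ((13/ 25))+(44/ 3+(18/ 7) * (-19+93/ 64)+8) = -489479/ 2912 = -168.09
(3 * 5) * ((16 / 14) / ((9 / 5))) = 200 / 21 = 9.52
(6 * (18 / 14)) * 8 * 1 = 432 / 7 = 61.71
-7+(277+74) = 344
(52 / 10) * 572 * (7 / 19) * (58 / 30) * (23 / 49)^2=228151352 / 488775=466.78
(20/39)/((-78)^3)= -5/4626882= -0.00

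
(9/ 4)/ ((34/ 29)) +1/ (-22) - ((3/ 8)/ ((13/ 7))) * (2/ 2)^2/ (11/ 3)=4421/ 2431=1.82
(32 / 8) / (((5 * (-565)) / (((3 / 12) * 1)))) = -1 / 2825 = -0.00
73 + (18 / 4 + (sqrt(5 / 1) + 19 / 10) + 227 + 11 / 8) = sqrt(5) + 12311 / 40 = 310.01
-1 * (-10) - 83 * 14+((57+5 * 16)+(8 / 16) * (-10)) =-1020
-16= -16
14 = 14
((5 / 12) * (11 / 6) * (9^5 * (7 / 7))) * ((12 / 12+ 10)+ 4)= 676603.12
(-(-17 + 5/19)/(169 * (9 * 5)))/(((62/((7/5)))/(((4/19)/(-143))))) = -1484/20283967275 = -0.00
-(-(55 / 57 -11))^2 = -327184 / 3249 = -100.70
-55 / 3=-18.33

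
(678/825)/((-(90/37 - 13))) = 8362/107525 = 0.08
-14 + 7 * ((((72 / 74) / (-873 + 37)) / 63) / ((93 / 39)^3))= -14.00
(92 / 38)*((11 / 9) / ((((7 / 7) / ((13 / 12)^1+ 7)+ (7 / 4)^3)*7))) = 3141248 / 40744683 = 0.08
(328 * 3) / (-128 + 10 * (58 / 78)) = -19188 / 2351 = -8.16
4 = 4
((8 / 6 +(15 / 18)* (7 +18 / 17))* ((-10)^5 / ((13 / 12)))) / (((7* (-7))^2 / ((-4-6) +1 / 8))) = 1621475000 / 530621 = 3055.81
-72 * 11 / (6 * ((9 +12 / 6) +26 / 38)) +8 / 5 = -1794 / 185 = -9.70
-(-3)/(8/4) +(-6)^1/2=-3/2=-1.50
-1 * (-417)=417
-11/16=-0.69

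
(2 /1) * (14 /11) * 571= 15988 /11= 1453.45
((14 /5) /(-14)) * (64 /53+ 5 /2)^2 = -154449 /56180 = -2.75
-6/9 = -2/3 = -0.67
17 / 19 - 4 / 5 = 9 / 95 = 0.09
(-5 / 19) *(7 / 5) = -7 / 19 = -0.37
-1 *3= -3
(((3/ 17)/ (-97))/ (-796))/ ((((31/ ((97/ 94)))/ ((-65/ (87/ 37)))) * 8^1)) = -2405/ 9148281536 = -0.00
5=5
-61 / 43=-1.42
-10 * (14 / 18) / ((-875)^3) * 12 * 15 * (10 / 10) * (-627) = -5016 / 3828125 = -0.00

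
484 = 484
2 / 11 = 0.18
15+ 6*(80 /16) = 45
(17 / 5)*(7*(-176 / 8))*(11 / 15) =-28798 / 75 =-383.97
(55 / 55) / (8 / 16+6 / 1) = 0.15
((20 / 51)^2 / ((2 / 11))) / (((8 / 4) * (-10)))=-110 / 2601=-0.04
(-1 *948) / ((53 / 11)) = -10428 / 53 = -196.75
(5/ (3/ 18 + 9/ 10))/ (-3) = -25/ 16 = -1.56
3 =3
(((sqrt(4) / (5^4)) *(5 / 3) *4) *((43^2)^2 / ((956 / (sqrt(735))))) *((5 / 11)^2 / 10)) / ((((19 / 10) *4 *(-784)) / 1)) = -3418801 *sqrt(15) / 1846188960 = -0.01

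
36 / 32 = 9 / 8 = 1.12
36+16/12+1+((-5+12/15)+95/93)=35.15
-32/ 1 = -32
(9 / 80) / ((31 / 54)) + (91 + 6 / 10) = 113827 / 1240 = 91.80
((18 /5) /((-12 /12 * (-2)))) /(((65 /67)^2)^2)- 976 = -86929689911 /89253125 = -973.97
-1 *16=-16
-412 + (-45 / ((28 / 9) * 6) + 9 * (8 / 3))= -21863 / 56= -390.41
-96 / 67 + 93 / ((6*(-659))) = -128605 / 88306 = -1.46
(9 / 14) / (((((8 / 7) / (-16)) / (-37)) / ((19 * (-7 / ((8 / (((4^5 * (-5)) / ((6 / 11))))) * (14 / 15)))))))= 55677600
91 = 91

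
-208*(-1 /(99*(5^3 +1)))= 104 /6237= 0.02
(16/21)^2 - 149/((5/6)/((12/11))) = -4716968/24255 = -194.47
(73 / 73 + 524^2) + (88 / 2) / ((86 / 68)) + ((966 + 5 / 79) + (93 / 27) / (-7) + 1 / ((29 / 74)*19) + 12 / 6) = 32496351005389 / 117920061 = 275579.50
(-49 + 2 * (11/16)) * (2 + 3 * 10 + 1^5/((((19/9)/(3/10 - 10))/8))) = 43053/190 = 226.59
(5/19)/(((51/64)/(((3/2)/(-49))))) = -160/15827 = -0.01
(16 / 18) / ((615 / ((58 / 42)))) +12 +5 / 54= 2811629 / 232470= 12.09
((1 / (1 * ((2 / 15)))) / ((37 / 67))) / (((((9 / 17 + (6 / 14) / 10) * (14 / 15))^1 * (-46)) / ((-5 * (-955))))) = -2039521875 / 772708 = -2639.45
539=539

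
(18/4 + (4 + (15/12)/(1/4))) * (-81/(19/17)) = -978.39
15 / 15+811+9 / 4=3257 / 4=814.25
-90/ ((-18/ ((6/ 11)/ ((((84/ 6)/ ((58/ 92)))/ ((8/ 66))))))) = 290/ 19481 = 0.01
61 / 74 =0.82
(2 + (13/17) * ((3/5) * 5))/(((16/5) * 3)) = 365/816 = 0.45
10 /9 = 1.11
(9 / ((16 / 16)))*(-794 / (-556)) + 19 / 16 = 31225 / 2224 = 14.04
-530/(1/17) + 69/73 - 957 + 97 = -720441/73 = -9869.05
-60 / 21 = -20 / 7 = -2.86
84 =84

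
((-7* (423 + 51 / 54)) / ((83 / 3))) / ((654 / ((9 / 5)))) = -53417 / 180940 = -0.30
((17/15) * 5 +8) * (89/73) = 3649/219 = 16.66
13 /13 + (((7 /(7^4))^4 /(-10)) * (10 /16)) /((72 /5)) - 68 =-1068325911321989 /15945162855552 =-67.00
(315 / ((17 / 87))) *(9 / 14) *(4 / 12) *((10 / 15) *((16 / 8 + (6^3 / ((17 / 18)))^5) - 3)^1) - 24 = 3478268051155573860909 / 24137569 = 144101837726722.76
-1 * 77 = -77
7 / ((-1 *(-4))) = 7 / 4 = 1.75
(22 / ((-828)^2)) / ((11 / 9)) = 1 / 38088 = 0.00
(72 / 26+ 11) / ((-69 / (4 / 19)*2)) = -358 / 17043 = -0.02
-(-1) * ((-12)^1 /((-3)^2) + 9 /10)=-13 /30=-0.43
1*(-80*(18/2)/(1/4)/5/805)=-576/805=-0.72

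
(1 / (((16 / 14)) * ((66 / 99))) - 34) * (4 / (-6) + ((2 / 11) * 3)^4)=6640531 / 351384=18.90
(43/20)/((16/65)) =559/64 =8.73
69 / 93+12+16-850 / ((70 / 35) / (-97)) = 1278866 / 31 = 41253.74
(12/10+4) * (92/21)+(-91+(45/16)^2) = -1621103/26880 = -60.31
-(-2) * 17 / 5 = 34 / 5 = 6.80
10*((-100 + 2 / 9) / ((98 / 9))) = -4490 / 49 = -91.63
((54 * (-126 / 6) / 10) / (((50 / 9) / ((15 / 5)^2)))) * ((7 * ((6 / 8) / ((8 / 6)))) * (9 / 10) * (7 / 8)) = -182284263 / 320000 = -569.64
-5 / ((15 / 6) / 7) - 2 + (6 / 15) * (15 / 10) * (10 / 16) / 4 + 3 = -413 / 32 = -12.91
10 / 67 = 0.15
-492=-492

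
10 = 10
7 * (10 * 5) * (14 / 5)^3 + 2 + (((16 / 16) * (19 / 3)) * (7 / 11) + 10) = 1270373 / 165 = 7699.23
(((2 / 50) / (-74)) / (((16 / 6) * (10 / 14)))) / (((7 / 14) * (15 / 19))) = -133 / 185000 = -0.00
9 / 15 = 3 / 5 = 0.60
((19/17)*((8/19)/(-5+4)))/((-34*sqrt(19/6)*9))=4*sqrt(114)/49419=0.00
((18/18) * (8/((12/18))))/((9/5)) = 20/3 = 6.67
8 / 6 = 4 / 3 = 1.33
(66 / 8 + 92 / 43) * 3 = 5361 / 172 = 31.17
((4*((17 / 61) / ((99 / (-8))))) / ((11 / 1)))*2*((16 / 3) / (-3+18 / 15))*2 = 174080 / 1793583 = 0.10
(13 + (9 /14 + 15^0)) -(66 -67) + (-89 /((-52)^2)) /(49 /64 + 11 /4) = 15.63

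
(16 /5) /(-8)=-2 /5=-0.40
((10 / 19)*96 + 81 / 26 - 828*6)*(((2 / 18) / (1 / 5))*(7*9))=-84969255 / 494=-172002.54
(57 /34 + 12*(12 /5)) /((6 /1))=1727 /340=5.08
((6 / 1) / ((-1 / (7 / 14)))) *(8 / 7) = -24 / 7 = -3.43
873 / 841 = 1.04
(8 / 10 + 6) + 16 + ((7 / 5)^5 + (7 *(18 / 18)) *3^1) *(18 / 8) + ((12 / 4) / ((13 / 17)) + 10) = 3903011 / 40625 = 96.07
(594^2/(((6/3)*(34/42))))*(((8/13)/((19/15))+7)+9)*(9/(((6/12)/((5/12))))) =113143920120/4199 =26945444.18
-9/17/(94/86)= -387/799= -0.48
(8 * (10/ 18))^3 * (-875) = -56000000/ 729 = -76817.56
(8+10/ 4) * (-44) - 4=-466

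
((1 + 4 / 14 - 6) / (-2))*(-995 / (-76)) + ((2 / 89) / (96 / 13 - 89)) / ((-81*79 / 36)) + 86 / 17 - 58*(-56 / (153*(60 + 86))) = 3197161557424585 / 88651972024056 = 36.06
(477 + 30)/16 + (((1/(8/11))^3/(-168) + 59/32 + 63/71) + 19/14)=218392667/6107136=35.76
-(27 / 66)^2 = -81 / 484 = -0.17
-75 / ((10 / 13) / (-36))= 3510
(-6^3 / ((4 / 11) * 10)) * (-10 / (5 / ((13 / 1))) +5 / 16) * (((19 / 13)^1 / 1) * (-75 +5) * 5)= -81174555 / 104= -780524.57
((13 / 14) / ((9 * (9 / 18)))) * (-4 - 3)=-13 / 9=-1.44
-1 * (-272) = 272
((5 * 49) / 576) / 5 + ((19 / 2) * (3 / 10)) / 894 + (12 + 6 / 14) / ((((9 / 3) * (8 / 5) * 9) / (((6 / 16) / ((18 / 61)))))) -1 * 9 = -154027169 / 18023040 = -8.55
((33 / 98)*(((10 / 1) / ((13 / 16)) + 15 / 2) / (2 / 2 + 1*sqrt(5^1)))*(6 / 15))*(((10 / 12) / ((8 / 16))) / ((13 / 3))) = -16995 / 66248 + 16995*sqrt(5) / 66248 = 0.32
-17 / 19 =-0.89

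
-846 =-846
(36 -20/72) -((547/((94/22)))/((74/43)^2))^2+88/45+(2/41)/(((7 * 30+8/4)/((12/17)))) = -201608303314768814273/110114308609710480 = -1830.90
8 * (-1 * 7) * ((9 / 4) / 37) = -126 / 37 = -3.41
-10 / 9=-1.11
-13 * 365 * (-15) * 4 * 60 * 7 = 119574000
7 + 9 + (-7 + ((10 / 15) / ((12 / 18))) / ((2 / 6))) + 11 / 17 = 215 / 17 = 12.65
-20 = -20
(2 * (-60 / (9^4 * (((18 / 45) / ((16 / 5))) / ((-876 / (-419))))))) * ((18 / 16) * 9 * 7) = -81760 / 3771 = -21.68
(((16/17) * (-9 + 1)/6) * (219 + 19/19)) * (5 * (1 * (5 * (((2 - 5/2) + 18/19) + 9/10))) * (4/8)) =-4505600/969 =-4649.74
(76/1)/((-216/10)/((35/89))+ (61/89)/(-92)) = -108900400/78713731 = -1.38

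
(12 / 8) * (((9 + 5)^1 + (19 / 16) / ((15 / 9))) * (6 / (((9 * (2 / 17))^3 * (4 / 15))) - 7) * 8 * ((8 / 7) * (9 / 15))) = 18235261 / 12600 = 1447.24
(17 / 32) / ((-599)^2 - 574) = 17 / 11463264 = 0.00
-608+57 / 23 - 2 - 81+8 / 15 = -237356 / 345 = -687.99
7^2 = 49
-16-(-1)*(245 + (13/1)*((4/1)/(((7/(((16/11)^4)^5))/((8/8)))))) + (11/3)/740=141952536915029105737544896577/10454534921251982542983540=13578.08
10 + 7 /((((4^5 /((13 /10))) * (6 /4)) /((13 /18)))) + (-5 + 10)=4148383 /276480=15.00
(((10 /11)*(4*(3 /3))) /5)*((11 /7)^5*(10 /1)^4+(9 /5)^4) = 8053432165816 /115548125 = 69697.64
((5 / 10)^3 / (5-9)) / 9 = -1 / 288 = -0.00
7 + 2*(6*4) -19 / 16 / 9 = 7901 / 144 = 54.87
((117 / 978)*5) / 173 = 195 / 56398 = 0.00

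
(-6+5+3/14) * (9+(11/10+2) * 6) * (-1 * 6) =4554/35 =130.11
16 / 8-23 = -21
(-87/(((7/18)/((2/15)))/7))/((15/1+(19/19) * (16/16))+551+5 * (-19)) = -261/590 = -0.44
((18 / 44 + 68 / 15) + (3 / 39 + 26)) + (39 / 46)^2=144053779 / 4538820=31.74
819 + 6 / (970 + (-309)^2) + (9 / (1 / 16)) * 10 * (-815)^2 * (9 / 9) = 92253917277375 / 96451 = 956484819.00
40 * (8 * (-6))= -1920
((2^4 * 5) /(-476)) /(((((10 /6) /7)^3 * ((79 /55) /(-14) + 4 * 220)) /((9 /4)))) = -1833678 /57589285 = -0.03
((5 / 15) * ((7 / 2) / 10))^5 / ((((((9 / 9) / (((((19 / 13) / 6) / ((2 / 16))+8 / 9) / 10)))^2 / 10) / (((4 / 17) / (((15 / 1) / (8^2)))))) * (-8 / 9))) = -115783423 / 5890547812500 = -0.00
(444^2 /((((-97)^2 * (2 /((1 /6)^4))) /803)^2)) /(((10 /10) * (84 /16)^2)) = 0.00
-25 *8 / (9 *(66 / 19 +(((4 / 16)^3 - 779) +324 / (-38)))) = 243200 / 8580501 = 0.03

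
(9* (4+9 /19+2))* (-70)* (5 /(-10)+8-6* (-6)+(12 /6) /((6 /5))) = -3499965 /19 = -184208.68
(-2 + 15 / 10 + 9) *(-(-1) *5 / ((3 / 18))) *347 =88485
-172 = -172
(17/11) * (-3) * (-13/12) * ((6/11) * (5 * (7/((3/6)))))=23205/121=191.78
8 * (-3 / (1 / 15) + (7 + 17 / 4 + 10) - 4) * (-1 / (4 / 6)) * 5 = 1665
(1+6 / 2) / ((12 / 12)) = 4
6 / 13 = 0.46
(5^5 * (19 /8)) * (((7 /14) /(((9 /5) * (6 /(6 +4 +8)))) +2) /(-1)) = -1009375 /48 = -21028.65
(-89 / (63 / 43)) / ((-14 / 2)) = 3827 / 441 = 8.68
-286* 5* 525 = -750750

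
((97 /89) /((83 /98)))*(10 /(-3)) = -4.29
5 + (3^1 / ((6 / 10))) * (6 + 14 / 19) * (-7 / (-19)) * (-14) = -60915 / 361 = -168.74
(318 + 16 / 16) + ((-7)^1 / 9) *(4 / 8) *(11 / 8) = 45859 / 144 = 318.47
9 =9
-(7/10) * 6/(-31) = 21/155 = 0.14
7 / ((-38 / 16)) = -56 / 19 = -2.95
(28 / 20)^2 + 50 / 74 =2438 / 925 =2.64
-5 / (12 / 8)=-10 / 3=-3.33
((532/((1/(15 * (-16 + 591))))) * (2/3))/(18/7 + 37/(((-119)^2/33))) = 8663699800/7527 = 1151016.31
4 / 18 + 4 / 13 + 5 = 647 / 117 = 5.53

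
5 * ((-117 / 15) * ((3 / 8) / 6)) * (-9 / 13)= 27 / 16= 1.69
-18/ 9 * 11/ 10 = -11/ 5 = -2.20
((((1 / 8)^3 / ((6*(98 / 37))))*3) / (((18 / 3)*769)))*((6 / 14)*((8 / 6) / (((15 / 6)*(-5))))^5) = -296 / 625931455078125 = -0.00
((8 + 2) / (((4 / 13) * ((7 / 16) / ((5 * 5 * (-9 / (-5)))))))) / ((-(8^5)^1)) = -2925 / 28672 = -0.10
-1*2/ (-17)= 2/ 17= 0.12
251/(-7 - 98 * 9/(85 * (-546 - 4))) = -5867125/163184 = -35.95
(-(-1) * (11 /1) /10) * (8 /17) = 44 /85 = 0.52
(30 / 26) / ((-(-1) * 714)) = 5 / 3094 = 0.00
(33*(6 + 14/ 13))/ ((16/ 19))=14421/ 52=277.33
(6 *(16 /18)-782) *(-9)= 6990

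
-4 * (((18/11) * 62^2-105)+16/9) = -2450036/99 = -24747.84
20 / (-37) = -20 / 37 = -0.54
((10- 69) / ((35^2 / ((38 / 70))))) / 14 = -1121 / 600250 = -0.00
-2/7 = -0.29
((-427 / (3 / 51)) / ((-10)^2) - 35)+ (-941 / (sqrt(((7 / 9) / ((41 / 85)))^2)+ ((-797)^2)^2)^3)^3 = -96704967184119734884182200805172723497846967084177802232108798340342496566067076717780924163290745968729918147133693001979015328669 / 898828582434424527225413149969074481809154820003511499508400393534180654020513771891262423675906156024246078084078906830887321600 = -107.59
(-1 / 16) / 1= -1 / 16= -0.06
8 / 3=2.67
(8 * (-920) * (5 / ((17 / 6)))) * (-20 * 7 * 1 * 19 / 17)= 587328000 / 289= 2032276.82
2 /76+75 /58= 727 /551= 1.32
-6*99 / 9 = -66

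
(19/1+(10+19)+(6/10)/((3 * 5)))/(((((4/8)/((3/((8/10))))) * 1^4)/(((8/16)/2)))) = 3603/40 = 90.08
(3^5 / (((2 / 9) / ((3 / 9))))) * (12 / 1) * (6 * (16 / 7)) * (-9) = -539876.57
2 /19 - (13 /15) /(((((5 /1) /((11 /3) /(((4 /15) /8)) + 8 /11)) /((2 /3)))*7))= -27002 /15675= -1.72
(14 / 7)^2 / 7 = 4 / 7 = 0.57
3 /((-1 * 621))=-1 /207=-0.00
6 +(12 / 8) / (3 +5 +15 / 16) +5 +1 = 1740 / 143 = 12.17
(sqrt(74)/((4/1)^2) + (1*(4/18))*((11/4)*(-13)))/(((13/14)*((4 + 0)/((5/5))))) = -77/36 + 7*sqrt(74)/416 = -1.99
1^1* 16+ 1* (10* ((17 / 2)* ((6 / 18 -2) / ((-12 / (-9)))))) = -361 / 4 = -90.25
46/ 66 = 23/ 33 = 0.70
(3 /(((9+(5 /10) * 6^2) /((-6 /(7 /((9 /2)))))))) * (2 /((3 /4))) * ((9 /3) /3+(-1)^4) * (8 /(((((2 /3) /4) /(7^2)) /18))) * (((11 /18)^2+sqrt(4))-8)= 1633408 /3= 544469.33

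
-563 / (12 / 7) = -3941 / 12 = -328.42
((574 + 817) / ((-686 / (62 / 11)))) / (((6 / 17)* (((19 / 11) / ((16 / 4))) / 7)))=-1466114 / 2793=-524.92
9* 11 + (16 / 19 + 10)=2087 / 19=109.84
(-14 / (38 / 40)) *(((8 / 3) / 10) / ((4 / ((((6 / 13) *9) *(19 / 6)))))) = -168 / 13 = -12.92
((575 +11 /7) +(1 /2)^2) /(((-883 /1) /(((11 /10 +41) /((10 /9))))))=-24.75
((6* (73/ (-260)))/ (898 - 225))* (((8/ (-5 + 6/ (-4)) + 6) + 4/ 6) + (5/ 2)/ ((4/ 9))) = -251923/ 9098960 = -0.03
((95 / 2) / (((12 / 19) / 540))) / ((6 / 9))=243675 / 4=60918.75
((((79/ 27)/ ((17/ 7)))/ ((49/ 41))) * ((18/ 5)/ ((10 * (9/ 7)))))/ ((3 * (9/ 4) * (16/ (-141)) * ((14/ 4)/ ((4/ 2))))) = -152233/ 722925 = -0.21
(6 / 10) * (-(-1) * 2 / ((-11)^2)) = 6 / 605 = 0.01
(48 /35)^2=2304 /1225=1.88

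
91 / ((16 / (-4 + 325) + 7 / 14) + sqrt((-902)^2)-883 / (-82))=1197651 / 12020180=0.10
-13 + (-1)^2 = -12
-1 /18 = -0.06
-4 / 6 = -2 / 3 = -0.67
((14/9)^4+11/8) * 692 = 65653327/13122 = 5003.30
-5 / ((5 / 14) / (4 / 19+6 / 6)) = -322 / 19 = -16.95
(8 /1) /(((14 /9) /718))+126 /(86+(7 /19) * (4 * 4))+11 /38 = 95318575 /25802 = 3694.23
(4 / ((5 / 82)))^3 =35287552 / 125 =282300.42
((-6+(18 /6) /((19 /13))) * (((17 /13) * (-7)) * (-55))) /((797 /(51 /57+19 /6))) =-75758375 /7480642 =-10.13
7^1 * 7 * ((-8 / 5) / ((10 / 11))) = -2156 / 25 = -86.24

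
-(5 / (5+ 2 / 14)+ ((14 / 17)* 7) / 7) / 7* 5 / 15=-157 / 1836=-0.09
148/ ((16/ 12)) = 111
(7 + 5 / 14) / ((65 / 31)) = 3193 / 910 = 3.51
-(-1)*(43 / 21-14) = -11.95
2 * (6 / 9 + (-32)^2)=6148 / 3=2049.33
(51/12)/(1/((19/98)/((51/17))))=323/1176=0.27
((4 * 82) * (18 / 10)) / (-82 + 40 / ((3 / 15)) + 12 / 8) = 5904 / 1195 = 4.94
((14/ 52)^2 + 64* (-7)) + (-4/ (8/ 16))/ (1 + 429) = -65104489/ 145340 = -447.95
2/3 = 0.67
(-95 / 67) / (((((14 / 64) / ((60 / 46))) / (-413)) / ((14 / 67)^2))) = 1054636800 / 6917549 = 152.46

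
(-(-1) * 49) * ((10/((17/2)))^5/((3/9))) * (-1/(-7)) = 67200000/1419857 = 47.33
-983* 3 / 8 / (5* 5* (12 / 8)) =-983 / 100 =-9.83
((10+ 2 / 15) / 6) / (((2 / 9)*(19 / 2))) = 0.80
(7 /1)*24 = 168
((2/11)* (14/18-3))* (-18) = 80/11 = 7.27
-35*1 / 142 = -35 / 142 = -0.25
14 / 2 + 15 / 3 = 12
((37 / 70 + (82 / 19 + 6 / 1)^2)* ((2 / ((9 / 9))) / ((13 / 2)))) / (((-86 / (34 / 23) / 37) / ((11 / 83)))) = -1625951162 / 586226095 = -2.77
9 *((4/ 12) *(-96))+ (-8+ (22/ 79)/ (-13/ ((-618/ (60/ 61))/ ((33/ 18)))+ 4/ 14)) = -995664206/ 3373537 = -295.14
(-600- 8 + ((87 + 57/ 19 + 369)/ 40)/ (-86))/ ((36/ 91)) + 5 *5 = -187274089/ 123840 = -1512.23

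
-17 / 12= -1.42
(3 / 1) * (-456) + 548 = -820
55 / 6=9.17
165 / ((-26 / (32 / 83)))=-2640 / 1079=-2.45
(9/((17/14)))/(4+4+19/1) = 14/51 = 0.27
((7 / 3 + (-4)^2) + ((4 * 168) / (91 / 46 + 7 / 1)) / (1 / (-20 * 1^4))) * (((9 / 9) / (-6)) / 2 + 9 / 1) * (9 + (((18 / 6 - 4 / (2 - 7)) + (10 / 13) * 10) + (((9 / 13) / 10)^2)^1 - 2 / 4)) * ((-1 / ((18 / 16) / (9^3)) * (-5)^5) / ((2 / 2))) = -533887728564.68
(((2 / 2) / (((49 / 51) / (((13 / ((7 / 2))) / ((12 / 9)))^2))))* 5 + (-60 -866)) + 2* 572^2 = 6276044823 / 9604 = 653482.38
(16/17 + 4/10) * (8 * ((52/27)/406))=0.05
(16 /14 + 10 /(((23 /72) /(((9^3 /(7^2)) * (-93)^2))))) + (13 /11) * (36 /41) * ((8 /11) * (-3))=22521381533624 /5591047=4028115.22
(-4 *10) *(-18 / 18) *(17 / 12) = 170 / 3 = 56.67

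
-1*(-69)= 69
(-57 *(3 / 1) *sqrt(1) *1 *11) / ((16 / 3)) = -5643 / 16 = -352.69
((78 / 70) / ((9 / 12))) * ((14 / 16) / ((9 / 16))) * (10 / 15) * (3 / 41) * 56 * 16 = 101.01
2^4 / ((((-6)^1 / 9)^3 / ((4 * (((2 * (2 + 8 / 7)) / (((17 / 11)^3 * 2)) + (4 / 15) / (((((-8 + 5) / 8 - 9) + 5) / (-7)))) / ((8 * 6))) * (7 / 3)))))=-13.42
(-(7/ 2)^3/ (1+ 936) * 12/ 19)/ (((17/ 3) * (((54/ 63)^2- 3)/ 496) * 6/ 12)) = 25008816/ 11198087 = 2.23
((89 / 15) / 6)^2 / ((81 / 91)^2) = 65593801 / 53144100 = 1.23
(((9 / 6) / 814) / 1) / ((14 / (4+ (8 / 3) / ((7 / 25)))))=71 / 39886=0.00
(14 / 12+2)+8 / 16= 11 / 3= 3.67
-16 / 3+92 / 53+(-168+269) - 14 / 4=29861 / 318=93.90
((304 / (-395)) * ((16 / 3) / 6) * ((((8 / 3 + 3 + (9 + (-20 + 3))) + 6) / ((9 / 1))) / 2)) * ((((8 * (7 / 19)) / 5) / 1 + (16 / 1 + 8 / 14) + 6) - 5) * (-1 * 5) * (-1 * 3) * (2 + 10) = -34008832 / 74655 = -455.55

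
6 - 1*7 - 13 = -14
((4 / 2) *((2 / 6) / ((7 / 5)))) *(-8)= -80 / 21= -3.81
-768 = -768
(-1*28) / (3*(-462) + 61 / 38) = 1064 / 52607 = 0.02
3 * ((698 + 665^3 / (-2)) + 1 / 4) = -1764469371 / 4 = -441117342.75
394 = 394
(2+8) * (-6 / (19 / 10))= -600 / 19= -31.58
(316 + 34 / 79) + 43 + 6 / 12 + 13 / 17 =968827 / 2686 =360.70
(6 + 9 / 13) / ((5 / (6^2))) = 3132 / 65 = 48.18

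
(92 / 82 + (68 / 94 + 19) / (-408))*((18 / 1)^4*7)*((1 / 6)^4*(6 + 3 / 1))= 1435795389 / 262072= 5478.63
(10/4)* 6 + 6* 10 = 75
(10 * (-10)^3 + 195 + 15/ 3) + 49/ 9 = -88151/ 9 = -9794.56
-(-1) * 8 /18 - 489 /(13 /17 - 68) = 8821 /1143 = 7.72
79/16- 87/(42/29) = -6175/112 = -55.13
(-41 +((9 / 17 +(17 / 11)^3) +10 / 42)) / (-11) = 17363212 / 5226837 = 3.32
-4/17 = -0.24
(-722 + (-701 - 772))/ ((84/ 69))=-50485/ 28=-1803.04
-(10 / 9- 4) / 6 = 13 / 27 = 0.48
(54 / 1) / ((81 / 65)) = 43.33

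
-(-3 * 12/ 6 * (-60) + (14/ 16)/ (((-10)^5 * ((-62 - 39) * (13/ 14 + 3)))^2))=-222177780000000000343/ 617160500000000000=-360.00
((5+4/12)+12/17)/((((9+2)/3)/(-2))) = -3.29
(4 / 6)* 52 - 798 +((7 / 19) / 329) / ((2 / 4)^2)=-2044958 / 2679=-763.33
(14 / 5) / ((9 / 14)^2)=2744 / 405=6.78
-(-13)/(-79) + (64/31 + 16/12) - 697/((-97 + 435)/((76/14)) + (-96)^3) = 23493550828/7264368291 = 3.23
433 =433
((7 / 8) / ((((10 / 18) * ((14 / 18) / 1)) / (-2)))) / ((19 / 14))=-567 / 190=-2.98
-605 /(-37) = 605 /37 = 16.35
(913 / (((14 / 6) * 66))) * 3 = 249 / 14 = 17.79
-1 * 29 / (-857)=29 / 857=0.03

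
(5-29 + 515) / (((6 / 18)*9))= 163.67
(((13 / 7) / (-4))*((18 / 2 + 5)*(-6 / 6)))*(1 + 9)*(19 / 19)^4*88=5720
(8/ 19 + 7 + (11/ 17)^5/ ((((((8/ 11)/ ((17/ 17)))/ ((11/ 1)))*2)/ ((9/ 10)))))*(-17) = -35364280161/ 253903840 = -139.28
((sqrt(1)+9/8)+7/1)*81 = 5913/8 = 739.12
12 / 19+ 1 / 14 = 187 / 266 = 0.70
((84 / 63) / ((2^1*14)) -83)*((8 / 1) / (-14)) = 47.40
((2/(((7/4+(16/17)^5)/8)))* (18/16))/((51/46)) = 6.52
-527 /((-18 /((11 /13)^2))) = 63767 /3042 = 20.96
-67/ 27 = -2.48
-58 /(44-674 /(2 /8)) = 0.02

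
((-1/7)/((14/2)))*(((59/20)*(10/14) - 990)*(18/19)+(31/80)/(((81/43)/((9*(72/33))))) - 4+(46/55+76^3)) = -9612809246/1075305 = -8939.61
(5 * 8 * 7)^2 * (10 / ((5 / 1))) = 156800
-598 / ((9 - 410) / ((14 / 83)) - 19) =8372 / 33549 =0.25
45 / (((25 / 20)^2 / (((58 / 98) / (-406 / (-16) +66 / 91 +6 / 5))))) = 434304 / 695611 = 0.62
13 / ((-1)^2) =13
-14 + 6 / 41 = -568 / 41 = -13.85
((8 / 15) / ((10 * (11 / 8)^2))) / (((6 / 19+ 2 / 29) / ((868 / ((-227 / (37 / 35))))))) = -0.30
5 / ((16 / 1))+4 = 69 / 16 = 4.31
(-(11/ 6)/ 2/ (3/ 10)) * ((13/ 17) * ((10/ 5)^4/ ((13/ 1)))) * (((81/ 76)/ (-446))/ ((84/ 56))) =330/ 72029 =0.00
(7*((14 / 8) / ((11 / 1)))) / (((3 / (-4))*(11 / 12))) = -196 / 121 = -1.62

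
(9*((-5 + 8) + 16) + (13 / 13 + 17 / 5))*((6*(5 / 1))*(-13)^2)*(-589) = -523784742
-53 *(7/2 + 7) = -1113/2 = -556.50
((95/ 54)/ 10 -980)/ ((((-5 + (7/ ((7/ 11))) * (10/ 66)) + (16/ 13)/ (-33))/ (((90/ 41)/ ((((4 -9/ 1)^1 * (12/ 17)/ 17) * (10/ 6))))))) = -106664987/ 57840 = -1844.14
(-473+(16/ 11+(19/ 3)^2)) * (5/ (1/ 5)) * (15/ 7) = -5339000/ 231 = -23112.55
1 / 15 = 0.07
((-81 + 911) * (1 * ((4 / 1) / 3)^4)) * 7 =1487360 / 81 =18362.47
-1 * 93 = -93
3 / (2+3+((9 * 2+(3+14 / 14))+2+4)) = 1 / 11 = 0.09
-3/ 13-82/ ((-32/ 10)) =2641/ 104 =25.39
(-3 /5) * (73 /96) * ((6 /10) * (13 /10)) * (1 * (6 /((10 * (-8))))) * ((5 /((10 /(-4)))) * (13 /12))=-37011 /640000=-0.06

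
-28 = -28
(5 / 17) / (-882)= -5 / 14994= -0.00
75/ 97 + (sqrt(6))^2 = 657/ 97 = 6.77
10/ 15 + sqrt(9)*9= 83/ 3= 27.67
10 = 10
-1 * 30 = -30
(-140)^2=19600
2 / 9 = 0.22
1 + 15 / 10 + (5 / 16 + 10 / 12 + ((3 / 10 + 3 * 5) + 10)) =6947 / 240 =28.95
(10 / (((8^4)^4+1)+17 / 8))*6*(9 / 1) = 1440 / 750599937895091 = 0.00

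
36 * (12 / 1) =432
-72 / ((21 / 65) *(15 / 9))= -936 / 7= -133.71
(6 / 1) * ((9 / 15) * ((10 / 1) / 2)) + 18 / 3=24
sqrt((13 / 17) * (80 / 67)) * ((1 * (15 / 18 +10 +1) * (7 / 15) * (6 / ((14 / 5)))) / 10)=71 * sqrt(74035) / 17085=1.13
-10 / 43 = -0.23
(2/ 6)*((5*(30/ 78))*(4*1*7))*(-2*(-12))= 5600/ 13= 430.77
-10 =-10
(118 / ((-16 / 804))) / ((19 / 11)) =-130449 / 38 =-3432.87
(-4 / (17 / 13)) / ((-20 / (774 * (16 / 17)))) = 111.41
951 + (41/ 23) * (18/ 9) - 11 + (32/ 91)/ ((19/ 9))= 37529382/ 39767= 943.73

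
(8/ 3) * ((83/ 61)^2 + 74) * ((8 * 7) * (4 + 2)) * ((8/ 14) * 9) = 1300575744/ 3721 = 349523.18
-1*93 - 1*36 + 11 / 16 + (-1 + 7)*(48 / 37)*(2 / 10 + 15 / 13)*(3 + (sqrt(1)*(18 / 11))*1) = -3057401 / 38480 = -79.45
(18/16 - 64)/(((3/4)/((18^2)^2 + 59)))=-52832605/6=-8805434.17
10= 10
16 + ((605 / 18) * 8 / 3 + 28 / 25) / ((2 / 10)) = 63416 / 135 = 469.75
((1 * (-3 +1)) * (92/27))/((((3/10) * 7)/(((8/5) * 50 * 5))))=-736000/567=-1298.06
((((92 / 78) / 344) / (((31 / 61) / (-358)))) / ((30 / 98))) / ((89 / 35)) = -86139991 / 27761058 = -3.10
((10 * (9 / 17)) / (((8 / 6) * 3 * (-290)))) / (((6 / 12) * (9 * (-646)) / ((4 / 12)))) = 1 / 1910868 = 0.00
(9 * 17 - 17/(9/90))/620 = -17/620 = -0.03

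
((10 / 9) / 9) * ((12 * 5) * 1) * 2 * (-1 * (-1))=400 / 27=14.81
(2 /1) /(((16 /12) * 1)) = 3 /2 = 1.50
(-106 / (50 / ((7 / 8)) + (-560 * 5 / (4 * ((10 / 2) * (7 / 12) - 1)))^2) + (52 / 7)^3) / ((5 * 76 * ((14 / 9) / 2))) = 312654246206067 / 225417894604000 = 1.39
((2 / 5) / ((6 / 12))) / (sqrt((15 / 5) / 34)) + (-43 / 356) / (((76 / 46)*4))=-989 / 54112 + 4*sqrt(102) / 15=2.67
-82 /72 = -41 /36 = -1.14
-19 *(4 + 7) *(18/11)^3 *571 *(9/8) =-71180289/121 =-588266.85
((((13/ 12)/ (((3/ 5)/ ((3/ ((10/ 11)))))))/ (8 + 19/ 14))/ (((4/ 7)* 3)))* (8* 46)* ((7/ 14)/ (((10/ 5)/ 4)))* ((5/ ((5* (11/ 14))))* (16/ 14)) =234416/ 1179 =198.83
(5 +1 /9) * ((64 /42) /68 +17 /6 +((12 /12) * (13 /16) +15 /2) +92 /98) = 11134001 /179928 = 61.88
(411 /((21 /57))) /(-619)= -7809 /4333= -1.80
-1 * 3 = -3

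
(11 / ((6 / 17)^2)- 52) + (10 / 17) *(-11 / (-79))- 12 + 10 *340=3424.39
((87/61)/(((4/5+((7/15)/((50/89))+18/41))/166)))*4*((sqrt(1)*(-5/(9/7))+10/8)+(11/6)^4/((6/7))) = 1011134666125/209640042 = 4823.19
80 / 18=4.44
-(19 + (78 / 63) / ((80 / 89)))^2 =-292991689 / 705600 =-415.24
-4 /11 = -0.36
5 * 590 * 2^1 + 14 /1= 5914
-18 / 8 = -9 / 4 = -2.25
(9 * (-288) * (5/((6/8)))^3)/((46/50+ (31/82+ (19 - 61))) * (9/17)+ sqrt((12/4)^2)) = 8921600000/215467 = 41405.88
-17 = -17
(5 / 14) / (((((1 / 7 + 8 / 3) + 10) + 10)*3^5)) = 5 / 77598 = 0.00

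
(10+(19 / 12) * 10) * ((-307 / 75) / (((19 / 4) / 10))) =-38068 / 171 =-222.62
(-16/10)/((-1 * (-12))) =-2/15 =-0.13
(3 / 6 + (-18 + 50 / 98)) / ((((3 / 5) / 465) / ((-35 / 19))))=6451875 / 266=24255.17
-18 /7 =-2.57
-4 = -4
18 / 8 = 9 / 4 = 2.25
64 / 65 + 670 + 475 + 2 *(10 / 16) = 298281 / 260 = 1147.23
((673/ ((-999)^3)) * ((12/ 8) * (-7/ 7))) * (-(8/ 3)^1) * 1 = -2692/ 997002999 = -0.00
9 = 9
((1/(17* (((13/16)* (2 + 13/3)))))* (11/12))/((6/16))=352/12597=0.03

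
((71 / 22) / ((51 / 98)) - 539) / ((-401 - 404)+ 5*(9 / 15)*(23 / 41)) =3063725 / 4619274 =0.66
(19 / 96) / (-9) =-0.02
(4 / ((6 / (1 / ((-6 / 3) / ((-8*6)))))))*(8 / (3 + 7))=64 / 5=12.80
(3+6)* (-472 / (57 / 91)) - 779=-143657 / 19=-7560.89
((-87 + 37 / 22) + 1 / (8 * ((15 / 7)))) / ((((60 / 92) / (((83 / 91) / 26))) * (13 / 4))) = -214844587 / 152252100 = -1.41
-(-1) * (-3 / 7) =-3 / 7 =-0.43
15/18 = 5/6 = 0.83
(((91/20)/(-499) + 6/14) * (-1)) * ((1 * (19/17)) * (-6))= 1670271/593810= 2.81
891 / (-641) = -891 / 641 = -1.39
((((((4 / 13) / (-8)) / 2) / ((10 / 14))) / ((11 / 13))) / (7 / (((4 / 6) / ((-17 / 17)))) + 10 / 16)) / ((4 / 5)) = 7 / 1738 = 0.00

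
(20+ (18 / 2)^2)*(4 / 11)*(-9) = -3636 / 11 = -330.55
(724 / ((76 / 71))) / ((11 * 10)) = 12851 / 2090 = 6.15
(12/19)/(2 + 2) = 3/19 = 0.16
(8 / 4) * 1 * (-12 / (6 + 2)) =-3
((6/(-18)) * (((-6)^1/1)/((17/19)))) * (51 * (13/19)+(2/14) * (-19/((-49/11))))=462760/5831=79.36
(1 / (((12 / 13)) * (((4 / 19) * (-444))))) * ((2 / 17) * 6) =-247 / 30192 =-0.01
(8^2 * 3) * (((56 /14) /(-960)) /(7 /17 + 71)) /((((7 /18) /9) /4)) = -22032 /21245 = -1.04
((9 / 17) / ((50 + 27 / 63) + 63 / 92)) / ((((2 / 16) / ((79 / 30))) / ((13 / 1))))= 7936656 / 2797945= 2.84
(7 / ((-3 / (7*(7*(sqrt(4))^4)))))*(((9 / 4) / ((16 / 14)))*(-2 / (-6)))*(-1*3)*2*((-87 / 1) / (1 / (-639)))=400436379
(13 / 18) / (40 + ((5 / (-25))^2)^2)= 8125 / 450018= 0.02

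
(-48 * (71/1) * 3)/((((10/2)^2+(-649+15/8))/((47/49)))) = 427136/27097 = 15.76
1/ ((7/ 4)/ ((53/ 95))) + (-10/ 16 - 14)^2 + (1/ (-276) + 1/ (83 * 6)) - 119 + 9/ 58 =674072501699/ 7068492480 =95.36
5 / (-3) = -5 / 3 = -1.67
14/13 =1.08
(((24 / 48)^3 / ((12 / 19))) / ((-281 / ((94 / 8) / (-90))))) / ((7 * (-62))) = -0.00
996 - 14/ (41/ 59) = 40010/ 41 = 975.85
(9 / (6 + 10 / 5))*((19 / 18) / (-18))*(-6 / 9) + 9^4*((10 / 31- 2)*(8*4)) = -4716361139 / 13392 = -352177.50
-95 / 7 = -13.57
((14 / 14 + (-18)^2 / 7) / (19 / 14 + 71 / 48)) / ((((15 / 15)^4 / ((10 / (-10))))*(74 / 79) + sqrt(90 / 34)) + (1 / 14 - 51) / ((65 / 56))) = -35462282229920 / 95197968281511 - 139646119600*sqrt(85) / 95197968281511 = -0.39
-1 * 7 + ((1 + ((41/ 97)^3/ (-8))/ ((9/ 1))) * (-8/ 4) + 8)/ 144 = -6.96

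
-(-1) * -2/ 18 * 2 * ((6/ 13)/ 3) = -4/ 117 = -0.03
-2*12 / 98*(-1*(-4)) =-48 / 49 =-0.98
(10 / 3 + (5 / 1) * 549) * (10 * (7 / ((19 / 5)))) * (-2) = -5771500 / 57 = -101254.39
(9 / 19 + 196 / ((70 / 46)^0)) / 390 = 3733 / 7410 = 0.50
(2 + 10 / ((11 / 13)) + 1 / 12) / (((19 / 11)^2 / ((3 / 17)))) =20185 / 24548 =0.82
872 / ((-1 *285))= -872 / 285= -3.06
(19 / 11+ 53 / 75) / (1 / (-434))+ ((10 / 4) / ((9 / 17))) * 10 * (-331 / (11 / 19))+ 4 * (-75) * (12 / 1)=-78345041 / 2475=-31654.56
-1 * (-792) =792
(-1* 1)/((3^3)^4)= -1/531441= -0.00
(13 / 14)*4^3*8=3328 / 7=475.43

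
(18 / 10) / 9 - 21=-104 / 5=-20.80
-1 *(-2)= 2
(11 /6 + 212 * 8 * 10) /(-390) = -101771 /2340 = -43.49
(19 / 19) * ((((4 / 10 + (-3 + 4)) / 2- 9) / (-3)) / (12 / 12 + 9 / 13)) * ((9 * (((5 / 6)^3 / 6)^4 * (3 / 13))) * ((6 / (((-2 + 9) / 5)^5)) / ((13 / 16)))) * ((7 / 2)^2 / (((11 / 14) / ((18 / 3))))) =12664794921875 / 335559704223744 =0.04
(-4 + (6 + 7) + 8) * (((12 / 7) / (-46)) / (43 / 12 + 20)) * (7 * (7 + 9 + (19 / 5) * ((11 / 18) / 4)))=-3.12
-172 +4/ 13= -2232/ 13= -171.69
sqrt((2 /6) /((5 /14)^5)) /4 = 49 * sqrt(210) /375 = 1.89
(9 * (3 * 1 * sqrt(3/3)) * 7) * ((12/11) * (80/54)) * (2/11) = 6720/121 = 55.54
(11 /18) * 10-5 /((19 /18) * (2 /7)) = -1790 /171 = -10.47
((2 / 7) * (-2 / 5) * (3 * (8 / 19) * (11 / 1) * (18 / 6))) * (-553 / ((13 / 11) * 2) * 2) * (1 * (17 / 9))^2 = 88401632 / 11115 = 7953.36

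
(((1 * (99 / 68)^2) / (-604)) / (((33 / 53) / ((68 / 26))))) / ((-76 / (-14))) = -0.00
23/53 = 0.43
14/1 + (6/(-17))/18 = 713/51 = 13.98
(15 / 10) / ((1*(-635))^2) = 3 / 806450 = 0.00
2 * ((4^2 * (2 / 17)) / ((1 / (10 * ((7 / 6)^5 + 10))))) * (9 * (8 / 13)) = 15130720 / 5967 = 2535.73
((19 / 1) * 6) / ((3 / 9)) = 342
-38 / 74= -19 / 37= -0.51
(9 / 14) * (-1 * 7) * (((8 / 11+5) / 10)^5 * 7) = -62523502209 / 32210200000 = -1.94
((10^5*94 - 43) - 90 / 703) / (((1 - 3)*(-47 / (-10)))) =-33040848405 / 33041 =-999995.41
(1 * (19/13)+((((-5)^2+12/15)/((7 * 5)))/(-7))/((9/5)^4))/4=0.36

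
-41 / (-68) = 41 / 68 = 0.60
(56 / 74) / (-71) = -28 / 2627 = -0.01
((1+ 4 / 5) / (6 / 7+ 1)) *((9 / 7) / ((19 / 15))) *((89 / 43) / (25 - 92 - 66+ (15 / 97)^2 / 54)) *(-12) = 14651167896 / 79746259697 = 0.18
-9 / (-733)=9 / 733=0.01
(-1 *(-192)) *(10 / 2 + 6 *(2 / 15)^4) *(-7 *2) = -75628672 / 5625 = -13445.10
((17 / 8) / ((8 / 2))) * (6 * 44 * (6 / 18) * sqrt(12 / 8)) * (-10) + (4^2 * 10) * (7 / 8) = 140-935 * sqrt(6) / 4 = -432.57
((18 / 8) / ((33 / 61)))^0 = 1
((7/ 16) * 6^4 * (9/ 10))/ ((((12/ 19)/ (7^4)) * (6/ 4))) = 25865973/ 20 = 1293298.65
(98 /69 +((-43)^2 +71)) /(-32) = -60.04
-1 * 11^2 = -121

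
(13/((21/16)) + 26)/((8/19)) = 7163/84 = 85.27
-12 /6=-2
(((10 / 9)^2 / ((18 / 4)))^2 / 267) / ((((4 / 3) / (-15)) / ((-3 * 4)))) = 200000 / 5255361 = 0.04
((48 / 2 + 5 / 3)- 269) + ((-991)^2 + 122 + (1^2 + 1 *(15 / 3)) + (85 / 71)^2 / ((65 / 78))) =14850292787 / 15123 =981967.39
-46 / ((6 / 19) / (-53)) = 7720.33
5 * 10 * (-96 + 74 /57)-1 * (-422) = -245846 /57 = -4313.09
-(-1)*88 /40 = 11 /5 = 2.20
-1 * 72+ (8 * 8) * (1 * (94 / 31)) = 3784 / 31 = 122.06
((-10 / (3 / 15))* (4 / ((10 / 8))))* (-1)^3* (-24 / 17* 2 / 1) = -7680 / 17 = -451.76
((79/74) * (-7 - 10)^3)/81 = -388127/5994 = -64.75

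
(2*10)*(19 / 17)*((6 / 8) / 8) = 285 / 136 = 2.10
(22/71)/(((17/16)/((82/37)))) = 28864/44659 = 0.65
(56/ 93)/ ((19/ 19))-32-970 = -93130/ 93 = -1001.40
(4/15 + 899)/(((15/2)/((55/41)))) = 7238/45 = 160.84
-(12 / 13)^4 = -20736 / 28561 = -0.73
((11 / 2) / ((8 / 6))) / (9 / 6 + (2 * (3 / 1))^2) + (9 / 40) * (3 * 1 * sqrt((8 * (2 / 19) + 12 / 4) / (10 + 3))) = 11 / 100 + 27 * sqrt(18031) / 9880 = 0.48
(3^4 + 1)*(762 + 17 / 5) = 313814 / 5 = 62762.80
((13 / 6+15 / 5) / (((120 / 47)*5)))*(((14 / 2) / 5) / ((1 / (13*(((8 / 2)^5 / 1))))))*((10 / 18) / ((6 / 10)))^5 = 662935000000 / 129140163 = 5133.45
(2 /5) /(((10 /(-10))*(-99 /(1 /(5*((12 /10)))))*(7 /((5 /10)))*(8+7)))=1 /311850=0.00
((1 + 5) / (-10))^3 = -27 / 125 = -0.22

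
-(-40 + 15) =25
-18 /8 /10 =-9 /40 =-0.22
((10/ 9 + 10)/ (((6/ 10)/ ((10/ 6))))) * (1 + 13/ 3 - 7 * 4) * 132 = -7480000/ 81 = -92345.68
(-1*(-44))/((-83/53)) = -28.10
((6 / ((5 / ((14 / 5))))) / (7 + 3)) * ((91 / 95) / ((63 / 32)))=5824 / 35625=0.16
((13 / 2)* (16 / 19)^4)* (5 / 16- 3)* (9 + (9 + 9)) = -30910464 / 130321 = -237.19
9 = 9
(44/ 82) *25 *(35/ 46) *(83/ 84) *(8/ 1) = 228250/ 2829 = 80.68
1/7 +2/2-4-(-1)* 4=8/7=1.14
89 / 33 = 2.70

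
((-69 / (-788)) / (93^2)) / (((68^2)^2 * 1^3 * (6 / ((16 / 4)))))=23 / 72861443283456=0.00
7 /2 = 3.50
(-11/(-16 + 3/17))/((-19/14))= -2618/5111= -0.51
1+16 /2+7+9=25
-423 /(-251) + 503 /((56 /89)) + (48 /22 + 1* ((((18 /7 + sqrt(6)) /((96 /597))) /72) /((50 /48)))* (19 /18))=3781* sqrt(6) /43200 + 37270319041 /46384800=803.72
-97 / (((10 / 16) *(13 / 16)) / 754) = -720128 / 5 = -144025.60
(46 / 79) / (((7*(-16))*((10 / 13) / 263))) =-78637 / 44240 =-1.78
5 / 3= 1.67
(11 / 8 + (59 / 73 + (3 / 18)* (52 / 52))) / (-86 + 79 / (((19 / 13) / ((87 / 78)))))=-78223 / 855852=-0.09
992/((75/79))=78368/75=1044.91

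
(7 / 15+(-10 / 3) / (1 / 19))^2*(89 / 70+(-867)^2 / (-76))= -23392346764517 / 598500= -39084957.00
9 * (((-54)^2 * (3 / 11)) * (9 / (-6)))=-118098 / 11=-10736.18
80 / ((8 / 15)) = 150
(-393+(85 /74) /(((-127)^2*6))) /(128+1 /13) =-36586957979 /11923524540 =-3.07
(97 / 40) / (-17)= -97 / 680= -0.14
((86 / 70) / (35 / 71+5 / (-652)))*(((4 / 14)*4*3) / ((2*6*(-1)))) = -3981112 / 5503925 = -0.72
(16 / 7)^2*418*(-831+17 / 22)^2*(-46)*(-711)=26535688237843200 / 539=49231332537742.49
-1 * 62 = -62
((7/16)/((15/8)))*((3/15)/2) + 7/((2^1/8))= 28.02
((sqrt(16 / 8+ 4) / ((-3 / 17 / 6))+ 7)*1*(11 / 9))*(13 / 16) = 1001 / 144 - 2431*sqrt(6) / 72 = -75.75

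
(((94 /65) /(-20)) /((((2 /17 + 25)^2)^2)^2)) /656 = -327860599727 /471237882925010018992938400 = -0.00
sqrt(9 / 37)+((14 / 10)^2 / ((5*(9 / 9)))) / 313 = 49 / 39125+3*sqrt(37) / 37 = 0.49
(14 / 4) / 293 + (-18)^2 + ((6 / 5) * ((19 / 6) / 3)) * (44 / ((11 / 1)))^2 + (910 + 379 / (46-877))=3052844723 / 2434830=1253.82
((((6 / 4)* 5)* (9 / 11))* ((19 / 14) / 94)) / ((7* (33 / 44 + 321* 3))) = 171 / 13021162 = 0.00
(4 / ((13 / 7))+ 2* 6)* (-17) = -3128 / 13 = -240.62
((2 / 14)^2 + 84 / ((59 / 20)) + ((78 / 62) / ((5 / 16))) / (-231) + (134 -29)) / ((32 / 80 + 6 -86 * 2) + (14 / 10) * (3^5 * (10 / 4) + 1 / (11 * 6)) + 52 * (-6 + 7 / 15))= 986897349 / 2936700928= 0.34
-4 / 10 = -2 / 5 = -0.40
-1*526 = -526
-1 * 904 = -904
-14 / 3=-4.67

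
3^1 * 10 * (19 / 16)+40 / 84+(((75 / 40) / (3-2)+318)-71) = 11969 / 42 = 284.98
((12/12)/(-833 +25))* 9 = -9/808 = -0.01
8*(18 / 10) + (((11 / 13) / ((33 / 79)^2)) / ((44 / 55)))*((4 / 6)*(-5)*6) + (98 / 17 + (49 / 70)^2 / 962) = -16363103893 / 161904600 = -101.07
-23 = -23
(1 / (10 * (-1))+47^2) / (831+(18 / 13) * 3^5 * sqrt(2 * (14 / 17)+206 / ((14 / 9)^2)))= 0.56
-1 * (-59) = 59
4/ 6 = 2/ 3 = 0.67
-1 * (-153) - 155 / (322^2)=15863497 / 103684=153.00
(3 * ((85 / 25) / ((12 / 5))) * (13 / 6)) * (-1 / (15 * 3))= -221 / 1080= -0.20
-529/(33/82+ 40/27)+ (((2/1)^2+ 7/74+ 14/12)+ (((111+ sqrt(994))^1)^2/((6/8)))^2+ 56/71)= 31529920* sqrt(994)/3+ 39669923302901294/98614953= 733626848.79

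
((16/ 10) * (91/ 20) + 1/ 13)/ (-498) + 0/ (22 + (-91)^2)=-797/ 53950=-0.01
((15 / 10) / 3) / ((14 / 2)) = 1 / 14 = 0.07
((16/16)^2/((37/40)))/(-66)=-20/1221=-0.02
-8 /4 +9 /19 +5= 66 /19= 3.47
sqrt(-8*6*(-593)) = 4*sqrt(1779) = 168.71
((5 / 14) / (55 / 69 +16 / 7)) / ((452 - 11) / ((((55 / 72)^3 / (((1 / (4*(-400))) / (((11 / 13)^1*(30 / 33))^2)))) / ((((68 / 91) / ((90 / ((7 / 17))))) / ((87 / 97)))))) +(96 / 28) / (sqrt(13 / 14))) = 789717034870435546875 / 21664381935720476001182248 +26143878496551513671875*sqrt(182) / 10832190967860238000591124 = 0.03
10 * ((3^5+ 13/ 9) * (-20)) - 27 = -440243/ 9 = -48915.89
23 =23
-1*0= 0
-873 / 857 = -1.02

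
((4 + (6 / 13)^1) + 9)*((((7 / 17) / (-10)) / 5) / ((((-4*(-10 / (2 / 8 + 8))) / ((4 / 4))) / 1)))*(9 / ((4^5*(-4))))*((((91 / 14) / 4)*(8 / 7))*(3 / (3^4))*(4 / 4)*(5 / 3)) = 77 / 13369344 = 0.00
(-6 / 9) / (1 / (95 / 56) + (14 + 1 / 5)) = -38 / 843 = -0.05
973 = 973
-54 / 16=-27 / 8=-3.38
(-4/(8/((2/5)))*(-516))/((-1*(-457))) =516/2285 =0.23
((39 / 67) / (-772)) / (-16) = 39 / 827584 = 0.00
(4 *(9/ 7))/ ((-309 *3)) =-4/ 721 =-0.01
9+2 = 11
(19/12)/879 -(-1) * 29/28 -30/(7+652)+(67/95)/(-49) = 0.98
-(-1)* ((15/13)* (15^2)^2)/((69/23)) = 253125/13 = 19471.15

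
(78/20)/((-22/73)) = -2847/220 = -12.94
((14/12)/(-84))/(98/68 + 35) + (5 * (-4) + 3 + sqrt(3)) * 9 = -6824429/44604 + 9 * sqrt(3) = -137.41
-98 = -98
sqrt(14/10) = sqrt(35)/5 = 1.18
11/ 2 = 5.50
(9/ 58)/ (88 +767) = 1/ 5510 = 0.00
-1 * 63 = -63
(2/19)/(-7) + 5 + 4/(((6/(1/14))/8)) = 2141/399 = 5.37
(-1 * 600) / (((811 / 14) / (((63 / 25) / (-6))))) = 3528 / 811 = 4.35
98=98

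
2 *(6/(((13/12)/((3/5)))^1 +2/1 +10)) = 0.87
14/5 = 2.80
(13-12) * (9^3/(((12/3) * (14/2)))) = 729/28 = 26.04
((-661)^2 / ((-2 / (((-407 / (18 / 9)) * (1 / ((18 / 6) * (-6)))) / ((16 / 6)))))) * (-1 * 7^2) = 8713515503 / 192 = 45382893.24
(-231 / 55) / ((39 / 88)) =-616 / 65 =-9.48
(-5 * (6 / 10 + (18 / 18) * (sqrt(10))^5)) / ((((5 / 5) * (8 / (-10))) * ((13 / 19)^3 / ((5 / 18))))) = 171475 / 52728 + 21434375 * sqrt(10) / 39546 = 1717.24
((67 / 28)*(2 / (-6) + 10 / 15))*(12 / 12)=67 / 84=0.80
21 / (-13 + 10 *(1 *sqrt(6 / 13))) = -3.38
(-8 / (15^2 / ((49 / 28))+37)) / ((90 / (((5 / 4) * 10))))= -70 / 10431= -0.01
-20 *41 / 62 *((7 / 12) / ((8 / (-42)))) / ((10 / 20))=10045 / 124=81.01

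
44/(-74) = -22/37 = -0.59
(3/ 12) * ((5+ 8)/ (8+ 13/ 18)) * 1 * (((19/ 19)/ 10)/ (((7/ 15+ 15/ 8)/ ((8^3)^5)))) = 24699429206360064/ 44117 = 559861939985.95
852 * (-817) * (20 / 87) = -4640560 / 29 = -160019.31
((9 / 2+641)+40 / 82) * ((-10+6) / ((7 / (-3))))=1107.41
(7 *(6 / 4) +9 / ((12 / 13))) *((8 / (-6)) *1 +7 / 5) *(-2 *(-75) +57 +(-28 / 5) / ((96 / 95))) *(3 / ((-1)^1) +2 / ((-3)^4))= -233047 / 288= -809.19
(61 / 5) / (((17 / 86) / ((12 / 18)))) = 10492 / 255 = 41.15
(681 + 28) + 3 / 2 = 1421 / 2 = 710.50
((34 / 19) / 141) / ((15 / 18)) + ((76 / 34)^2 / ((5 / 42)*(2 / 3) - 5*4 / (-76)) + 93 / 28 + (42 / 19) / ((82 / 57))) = 28828344577 / 1481361980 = 19.46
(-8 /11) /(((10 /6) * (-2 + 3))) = -24 /55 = -0.44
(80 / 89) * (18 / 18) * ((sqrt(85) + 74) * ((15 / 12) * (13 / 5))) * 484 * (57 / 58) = 3586440 * sqrt(85) / 2581 + 265396560 / 2581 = 115638.09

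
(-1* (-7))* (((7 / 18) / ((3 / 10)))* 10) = 2450 / 27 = 90.74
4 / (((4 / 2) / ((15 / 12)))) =2.50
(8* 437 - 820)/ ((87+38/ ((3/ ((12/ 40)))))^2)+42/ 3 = 738131/ 51529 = 14.32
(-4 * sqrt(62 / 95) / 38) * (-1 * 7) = 14 * sqrt(5890) / 1805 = 0.60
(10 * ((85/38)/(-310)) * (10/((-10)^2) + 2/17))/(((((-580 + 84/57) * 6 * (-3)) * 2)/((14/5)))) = -259/122670720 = -0.00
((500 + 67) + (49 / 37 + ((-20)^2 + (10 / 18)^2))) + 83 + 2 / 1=3157738 / 2997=1053.63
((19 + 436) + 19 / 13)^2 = 35212356 / 169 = 208357.14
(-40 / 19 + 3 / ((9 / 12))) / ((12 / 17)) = 2.68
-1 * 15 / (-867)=5 / 289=0.02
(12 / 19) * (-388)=-4656 / 19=-245.05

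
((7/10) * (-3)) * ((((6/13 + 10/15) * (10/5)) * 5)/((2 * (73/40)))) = -6160/949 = -6.49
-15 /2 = -7.50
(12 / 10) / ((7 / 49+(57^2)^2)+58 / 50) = 70 / 615766801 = 0.00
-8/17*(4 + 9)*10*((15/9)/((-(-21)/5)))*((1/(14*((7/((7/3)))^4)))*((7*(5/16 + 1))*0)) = 0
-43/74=-0.58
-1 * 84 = -84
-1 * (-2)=2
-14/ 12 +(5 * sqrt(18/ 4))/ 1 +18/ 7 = 59/ 42 +15 * sqrt(2)/ 2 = 12.01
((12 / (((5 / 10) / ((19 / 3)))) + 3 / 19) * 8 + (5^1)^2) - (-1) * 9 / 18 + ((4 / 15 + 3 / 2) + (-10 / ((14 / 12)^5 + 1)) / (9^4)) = 78474289277 / 63055395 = 1244.53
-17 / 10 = -1.70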